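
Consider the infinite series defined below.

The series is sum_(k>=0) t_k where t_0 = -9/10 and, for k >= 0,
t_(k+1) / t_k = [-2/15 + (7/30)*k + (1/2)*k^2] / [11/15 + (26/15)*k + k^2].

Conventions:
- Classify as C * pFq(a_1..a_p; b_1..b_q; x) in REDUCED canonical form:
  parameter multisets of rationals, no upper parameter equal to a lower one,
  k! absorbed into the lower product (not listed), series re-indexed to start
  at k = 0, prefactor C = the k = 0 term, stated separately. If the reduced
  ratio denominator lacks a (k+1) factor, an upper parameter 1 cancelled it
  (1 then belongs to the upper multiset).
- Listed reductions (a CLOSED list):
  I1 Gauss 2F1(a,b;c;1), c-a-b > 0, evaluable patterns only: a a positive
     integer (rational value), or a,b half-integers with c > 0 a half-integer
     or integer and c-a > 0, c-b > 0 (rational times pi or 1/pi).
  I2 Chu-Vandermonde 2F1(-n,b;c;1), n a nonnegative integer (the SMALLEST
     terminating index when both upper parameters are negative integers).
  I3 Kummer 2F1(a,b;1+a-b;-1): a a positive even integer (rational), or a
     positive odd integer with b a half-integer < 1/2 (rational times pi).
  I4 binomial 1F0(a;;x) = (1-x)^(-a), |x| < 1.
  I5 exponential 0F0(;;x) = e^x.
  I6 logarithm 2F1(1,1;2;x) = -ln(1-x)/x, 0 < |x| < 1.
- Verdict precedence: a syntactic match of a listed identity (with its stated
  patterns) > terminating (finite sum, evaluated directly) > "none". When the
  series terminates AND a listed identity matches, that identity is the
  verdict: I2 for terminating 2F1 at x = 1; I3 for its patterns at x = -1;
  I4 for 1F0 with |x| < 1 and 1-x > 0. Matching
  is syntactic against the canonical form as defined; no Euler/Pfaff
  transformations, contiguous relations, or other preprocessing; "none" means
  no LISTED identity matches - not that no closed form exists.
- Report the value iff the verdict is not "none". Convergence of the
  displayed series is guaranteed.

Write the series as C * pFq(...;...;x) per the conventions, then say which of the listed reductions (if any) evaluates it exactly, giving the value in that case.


The series (x = 1/2) is 2F1: upper {-1/3, 4/5}, lower {11/15}, prefactor -9/10. Verdict: none (x = 1/2): each listed identity misses the multisets {-1/3, 4/5} ; {11/15}.

The tell: t_0 = -9/10 here, and the expanded ratio factors over Q; C = -9/10, x = 1/2, roots give parameters.
Ratio: r(k) = (1/2) * (k-1/3) (k+4/5) / [(k+11/15) (k+1)] - rational in k. x = (1/2); t_0 = -9/10; negate the roots.


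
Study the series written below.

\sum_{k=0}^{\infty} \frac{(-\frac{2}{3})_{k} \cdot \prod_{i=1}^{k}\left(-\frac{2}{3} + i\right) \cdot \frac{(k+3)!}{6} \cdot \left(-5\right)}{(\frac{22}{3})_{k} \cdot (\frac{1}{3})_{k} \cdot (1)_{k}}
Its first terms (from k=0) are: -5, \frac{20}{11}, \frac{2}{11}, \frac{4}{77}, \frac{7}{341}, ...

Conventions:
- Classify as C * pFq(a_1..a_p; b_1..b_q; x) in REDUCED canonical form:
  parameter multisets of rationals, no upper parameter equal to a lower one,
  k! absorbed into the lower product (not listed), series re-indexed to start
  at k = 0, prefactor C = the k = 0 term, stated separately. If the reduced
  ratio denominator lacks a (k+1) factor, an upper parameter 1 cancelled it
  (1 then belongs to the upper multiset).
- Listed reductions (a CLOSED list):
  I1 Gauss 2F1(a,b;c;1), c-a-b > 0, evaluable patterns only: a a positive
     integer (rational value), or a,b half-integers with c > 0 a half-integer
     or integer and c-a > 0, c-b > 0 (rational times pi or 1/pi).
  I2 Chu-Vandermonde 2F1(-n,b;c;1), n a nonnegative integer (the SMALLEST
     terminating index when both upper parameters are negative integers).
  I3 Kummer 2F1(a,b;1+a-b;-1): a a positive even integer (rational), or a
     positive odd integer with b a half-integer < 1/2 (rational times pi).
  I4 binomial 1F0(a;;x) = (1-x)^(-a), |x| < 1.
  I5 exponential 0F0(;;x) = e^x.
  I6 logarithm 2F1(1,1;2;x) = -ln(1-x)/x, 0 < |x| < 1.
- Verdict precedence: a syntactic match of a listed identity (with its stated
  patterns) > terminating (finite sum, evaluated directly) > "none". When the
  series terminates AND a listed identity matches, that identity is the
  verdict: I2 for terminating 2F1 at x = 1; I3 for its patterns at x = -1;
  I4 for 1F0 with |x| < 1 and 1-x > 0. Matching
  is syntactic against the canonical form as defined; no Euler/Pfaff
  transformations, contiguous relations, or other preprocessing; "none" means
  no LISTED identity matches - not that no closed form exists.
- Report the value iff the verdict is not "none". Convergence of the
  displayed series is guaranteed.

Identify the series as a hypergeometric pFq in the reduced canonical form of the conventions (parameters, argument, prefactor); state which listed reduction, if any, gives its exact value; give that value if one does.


With C = -5: the canonical form is 2F1(-\frac{2}{3}, 4; \frac{22}{3}; 1). Verdict: Gauss (I1, integer-parameter pattern) matches (x = 1: the Gamma ratio telescopes since c-a-b = 4 > 0 and a = 4 in Z>0). Hence: -\frac{4940}{1701}.

Structural cue: t_0 being -5, the factorial ratio (C = -5, x = 1) (k+a-1)!/(a-1)! is a rising factorial (a)_k.
Adjacent-term ratio: r(k) = 1 * (k-\frac{2}{3}) (k+4) / [(k+\frac{22}{3}) (k+1)] ; factor over Q: parameters, x = 1, and C = -5.


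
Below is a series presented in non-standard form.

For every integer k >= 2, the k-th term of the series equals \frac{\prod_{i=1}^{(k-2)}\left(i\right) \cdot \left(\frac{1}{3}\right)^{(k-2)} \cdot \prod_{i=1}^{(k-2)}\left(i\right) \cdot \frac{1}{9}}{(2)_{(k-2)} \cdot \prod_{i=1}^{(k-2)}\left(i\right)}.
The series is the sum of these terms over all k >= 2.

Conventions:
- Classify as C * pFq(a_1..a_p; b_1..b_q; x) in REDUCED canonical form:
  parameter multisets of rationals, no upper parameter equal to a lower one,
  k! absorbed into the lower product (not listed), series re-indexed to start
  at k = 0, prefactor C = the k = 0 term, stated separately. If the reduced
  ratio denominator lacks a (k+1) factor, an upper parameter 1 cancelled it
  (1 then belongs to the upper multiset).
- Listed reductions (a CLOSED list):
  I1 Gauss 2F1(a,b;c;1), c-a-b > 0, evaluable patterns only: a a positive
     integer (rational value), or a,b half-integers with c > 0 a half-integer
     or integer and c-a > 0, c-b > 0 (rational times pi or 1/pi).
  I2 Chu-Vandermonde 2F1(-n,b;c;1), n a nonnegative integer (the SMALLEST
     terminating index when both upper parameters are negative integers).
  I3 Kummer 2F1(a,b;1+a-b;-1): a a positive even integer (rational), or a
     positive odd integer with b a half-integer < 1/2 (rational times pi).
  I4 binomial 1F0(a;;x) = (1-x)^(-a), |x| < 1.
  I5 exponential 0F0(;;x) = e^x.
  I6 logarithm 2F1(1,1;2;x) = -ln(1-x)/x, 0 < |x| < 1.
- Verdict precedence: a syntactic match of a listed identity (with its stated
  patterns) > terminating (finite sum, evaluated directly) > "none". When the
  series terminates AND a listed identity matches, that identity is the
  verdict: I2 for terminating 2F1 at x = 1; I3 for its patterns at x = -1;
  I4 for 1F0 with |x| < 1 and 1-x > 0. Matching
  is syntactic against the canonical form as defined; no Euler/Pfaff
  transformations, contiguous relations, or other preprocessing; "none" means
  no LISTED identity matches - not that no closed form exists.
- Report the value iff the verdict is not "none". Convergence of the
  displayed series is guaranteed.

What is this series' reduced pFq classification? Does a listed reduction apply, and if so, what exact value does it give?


At argument \frac{1}{3}: a 2F1 with upper {1, 1}, lower {2}, scaled by C = \frac{1}{9}. Verdict at x = \frac{1}{3}: the I6 logarithm reduction matches (the logarithm: parameters (1,1;2), x = \frac{1}{3}). Sum: \left(-\frac{1}{3}\right) \cdot \ln\left(\frac{2}{3}\right).

Key step: t_0 = \frac{1}{9} here, and the product of the first k integers (C = 1/9, x = 1/3) is k!.
Term ratio: r(k) = \frac{1}{3} * (k+1) (k+1) / [(k+2) (k+1)] - rational in k. x = \frac{1}{3}; t_0 = \frac{1}{9}; negate the roots.


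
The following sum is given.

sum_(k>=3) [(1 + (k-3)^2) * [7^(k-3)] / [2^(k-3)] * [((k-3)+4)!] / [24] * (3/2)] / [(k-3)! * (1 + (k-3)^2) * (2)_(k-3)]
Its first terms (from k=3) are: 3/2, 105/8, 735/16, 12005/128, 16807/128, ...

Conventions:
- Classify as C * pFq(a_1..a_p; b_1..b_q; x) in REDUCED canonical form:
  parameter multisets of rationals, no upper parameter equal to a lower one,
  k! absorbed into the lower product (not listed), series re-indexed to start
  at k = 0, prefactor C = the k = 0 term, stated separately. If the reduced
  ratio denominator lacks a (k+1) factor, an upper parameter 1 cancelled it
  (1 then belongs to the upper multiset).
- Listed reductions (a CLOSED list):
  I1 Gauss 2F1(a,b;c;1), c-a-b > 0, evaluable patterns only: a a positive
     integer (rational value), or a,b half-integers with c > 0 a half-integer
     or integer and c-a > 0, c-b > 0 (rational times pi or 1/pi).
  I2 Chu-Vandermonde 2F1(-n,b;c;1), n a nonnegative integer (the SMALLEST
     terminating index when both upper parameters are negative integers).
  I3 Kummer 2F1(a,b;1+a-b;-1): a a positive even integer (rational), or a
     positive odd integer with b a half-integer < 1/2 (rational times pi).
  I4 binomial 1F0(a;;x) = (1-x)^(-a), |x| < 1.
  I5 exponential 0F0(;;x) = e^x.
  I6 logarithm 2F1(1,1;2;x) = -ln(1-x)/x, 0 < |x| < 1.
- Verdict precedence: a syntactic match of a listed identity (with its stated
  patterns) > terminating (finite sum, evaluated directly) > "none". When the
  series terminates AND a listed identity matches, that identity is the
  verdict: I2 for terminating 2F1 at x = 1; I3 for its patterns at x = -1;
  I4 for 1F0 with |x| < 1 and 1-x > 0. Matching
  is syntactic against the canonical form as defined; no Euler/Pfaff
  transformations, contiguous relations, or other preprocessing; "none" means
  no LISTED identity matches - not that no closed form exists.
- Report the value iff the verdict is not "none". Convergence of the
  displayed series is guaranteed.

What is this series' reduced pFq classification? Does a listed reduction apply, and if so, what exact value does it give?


Classification (C = 3/2): 1F1 with upper {5}, lower {2}, argument x = 7/2. Verdict: none - this 1F1 at x = 7/2 matches no listed pattern, and upper {5} holds no stopper.

Structural cue: x = (7/2) and the two k-th powers (prefactor 3/2) combine into one argument.
Step ratio: r(k) = (7/2) * (k+5) / [(k+2) (k+1)] ; factor over Q: parameters, x = (7/2), and C = 3/2.


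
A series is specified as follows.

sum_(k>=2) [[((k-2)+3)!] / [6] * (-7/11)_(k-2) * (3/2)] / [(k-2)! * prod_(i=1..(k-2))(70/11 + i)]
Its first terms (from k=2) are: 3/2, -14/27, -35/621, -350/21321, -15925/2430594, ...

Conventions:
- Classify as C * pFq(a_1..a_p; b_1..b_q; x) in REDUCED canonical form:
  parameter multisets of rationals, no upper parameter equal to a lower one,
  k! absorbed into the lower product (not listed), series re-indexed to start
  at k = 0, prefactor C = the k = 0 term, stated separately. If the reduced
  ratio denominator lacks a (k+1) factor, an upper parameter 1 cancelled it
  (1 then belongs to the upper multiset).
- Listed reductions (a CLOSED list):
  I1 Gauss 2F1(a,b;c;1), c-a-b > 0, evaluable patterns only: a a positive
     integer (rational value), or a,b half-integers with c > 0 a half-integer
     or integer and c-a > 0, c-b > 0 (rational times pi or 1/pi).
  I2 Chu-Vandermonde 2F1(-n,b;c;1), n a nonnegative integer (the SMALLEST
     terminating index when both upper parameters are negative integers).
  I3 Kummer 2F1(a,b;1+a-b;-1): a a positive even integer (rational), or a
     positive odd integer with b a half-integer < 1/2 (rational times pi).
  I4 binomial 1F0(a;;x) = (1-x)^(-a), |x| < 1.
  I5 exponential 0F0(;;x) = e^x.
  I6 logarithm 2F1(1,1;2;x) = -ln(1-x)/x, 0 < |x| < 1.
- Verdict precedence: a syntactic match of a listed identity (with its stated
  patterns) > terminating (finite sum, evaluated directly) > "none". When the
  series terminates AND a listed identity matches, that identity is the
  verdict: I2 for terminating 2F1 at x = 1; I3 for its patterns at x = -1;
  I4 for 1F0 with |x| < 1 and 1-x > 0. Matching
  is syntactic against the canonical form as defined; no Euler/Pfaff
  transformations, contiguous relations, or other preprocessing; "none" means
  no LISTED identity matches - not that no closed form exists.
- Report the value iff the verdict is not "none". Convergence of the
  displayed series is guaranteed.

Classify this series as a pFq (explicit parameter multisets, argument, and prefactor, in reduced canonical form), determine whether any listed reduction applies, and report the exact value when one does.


Reduced: x = 1, 2F1, upper = {-7/11, 4}, lower = {81/11}, C = 3/2. Verdict (x = 1): Gauss (I1, integer-parameter pattern) applies (x = 1: the Gamma ratio telescopes since c-a-b = 4 > 0 and a = 4 in Z>0). Value: 13098/14641.

Key observation: from the first term 3/2: the lower running product (C = 3/2, x = 1) is a rising factorial.
Step ratio: r(k) = 1 * (k-7/11) (k+4) / [(k+81/11) (k+1)] - rational in k. x = 1; t_0 = 3/2; negate the roots.


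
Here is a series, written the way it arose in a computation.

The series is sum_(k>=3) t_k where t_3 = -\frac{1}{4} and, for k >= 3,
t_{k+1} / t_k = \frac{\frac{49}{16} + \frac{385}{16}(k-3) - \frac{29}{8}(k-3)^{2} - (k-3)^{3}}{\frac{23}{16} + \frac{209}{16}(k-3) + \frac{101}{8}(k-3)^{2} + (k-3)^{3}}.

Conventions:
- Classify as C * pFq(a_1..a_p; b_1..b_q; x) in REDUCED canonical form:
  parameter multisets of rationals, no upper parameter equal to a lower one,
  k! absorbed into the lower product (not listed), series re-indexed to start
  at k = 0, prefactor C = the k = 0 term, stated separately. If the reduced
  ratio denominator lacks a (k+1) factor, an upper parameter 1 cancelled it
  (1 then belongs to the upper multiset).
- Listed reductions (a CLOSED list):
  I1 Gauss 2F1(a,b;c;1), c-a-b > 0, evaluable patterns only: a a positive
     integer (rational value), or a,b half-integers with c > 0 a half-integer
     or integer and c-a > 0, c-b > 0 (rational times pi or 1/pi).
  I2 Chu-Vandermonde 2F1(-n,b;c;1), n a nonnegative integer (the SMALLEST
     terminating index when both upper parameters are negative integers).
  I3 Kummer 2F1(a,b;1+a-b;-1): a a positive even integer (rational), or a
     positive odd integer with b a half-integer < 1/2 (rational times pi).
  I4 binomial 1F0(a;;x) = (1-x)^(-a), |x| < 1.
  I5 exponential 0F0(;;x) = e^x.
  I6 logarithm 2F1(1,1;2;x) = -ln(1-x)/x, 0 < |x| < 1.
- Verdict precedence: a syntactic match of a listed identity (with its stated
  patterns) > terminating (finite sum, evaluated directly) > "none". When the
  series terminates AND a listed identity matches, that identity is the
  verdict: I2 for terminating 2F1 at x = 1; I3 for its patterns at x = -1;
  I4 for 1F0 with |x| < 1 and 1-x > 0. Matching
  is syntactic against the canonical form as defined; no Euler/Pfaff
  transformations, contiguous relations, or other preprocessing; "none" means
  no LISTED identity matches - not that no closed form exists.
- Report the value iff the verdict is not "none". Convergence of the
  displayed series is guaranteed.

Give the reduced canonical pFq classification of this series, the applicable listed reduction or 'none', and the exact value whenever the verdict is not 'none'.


Reduced: x = -1, 2F1, upper = {-\frac{7}{2}, 7}, lower = {\frac{23}{2}}, C = -\frac{1}{4}. Verdict (x = -1): Kummer (I3) applies (x = -1; c = \frac{23}{2} equals 1+a-b for upper {-\frac{7}{2}, 7}: listed pattern). Its exact value is \left(-\frac{14549535}{33554432}\right) \cdot \pi.

Key observation: from the first term -\frac{1}{4}: roots of the ratio polynomials (C = -1/4) are the negated parameters.
Ratio: r(k) = -1 * (k-\frac{7}{2}) (k+7) / [(k+\frac{23}{2}) (k+1)] - rational in k, leading ratio -1; with t_0 = -\frac{1}{4}, classification follows.


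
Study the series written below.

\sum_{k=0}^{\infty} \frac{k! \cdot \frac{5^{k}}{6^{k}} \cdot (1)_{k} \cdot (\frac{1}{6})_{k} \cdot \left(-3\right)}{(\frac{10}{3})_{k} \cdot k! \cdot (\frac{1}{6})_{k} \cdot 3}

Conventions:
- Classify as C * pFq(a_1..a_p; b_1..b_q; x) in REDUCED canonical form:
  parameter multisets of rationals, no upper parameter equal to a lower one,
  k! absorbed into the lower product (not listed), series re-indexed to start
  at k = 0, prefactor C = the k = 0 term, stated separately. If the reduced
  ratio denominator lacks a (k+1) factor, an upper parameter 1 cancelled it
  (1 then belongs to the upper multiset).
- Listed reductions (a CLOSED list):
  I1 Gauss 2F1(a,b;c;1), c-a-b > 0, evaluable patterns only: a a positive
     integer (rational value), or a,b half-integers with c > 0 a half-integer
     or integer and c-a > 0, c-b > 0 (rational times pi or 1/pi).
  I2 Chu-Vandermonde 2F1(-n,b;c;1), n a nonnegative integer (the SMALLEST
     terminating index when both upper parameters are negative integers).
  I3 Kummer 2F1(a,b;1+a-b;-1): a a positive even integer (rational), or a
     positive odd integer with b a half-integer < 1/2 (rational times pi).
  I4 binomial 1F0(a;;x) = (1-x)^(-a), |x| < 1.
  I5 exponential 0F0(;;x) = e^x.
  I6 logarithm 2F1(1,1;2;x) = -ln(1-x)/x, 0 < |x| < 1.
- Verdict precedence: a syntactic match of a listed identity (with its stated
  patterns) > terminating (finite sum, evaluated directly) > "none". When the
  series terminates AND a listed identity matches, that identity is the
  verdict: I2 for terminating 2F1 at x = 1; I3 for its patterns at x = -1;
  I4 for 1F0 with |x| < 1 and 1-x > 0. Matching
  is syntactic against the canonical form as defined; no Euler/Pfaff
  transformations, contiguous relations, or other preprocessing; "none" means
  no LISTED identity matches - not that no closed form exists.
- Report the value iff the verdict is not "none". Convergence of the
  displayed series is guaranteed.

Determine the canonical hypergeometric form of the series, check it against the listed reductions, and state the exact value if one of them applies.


The series (x = \frac{5}{6}) is 2F1: upper {1, 1}, lower {\frac{10}{3}}, prefactor -1. Verdict: none. No listed pattern accepts 2F1(1, 1; \frac{10}{3}; \frac{5}{6}).

Structural cue: with t_0 = -1, the two geometric factors (prefactor -1) combine into one argument.
Term ratio: r(k) = \frac{5}{6} * (k+1) (k+1) / [(k+\frac{10}{3}) (k+1)] - rational; roots negated = parameters, x = \frac{5}{6}, C = -1.


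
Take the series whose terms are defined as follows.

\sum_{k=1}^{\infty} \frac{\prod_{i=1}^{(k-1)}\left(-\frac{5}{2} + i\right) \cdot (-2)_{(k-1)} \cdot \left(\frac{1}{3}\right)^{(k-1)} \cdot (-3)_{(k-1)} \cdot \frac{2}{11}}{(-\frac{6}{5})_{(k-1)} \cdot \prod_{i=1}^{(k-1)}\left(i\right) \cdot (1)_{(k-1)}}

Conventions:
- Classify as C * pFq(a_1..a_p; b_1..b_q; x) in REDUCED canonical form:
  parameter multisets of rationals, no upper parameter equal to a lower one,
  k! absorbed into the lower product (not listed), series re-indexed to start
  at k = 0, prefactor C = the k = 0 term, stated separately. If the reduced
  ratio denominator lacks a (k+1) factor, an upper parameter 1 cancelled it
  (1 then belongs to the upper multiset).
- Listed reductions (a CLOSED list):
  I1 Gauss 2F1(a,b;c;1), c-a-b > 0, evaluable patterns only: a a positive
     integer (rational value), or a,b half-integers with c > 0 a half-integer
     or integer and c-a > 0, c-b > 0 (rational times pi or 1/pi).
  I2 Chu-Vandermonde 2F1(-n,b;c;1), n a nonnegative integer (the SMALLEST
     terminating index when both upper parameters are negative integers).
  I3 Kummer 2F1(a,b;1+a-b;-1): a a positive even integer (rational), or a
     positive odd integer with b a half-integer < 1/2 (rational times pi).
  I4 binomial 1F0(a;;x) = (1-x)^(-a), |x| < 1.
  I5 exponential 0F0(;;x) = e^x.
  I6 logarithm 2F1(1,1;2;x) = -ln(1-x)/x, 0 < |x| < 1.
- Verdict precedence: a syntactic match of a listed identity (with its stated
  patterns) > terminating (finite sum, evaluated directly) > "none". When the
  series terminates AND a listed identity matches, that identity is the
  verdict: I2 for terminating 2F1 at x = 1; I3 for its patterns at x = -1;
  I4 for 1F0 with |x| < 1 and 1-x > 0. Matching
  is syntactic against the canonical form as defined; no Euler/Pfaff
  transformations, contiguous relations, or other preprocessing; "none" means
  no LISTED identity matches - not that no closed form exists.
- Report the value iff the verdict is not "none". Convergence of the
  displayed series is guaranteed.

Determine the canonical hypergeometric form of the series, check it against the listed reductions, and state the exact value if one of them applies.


The series (x = \frac{1}{3}) is 3F2: upper {-3, -2, -\frac{3}{2}}, lower {-\frac{6}{5}, 1}, prefactor \frac{2}{11}. Verdict: terminating - upper -2 stops the sum at k = 2; the 3 terms are added exactly. Sum: \frac{109}{132}.

Key step: x = \frac{1}{3} and (1)_k (C = 2/11) is k! itself.
Term ratio: r(k) = \frac{1}{3} * (k-3) (k-2) (k-\frac{3}{2}) / [(k-\frac{6}{5}) (k+1) (k+1)] - poly over poly, x = \frac{1}{3} from leading terms; C = \frac{2}{11} at k = 0.


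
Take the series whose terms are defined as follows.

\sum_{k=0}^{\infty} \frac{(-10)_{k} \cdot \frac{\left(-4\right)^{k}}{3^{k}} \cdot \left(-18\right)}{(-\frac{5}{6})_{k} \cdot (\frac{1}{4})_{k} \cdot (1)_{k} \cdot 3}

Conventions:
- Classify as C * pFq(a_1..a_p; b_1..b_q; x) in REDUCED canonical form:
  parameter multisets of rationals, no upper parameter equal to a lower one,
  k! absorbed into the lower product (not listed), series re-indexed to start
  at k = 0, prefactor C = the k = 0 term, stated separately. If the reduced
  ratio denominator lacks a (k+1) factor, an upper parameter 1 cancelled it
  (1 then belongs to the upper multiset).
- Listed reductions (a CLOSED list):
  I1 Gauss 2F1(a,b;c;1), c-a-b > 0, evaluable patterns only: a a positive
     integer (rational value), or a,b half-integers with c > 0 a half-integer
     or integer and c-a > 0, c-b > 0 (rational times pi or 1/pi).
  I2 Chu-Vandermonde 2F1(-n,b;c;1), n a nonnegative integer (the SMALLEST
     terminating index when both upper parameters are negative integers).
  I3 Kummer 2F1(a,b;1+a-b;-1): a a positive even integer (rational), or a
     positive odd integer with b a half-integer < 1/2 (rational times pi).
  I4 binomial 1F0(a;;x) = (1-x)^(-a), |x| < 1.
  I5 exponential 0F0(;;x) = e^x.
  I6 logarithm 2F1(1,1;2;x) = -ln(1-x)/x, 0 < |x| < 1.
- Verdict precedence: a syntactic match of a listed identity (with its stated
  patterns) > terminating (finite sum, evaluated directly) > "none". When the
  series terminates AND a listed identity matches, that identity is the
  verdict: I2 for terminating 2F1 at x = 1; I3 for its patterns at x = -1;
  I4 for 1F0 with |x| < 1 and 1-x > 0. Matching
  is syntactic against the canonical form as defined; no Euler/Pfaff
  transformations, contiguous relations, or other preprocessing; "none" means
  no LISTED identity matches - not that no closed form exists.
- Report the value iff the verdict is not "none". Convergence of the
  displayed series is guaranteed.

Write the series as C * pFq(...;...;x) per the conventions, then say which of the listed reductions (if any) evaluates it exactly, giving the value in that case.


Key observation: from the first term -6: the two geometric factors (C = -6) combine into one argument.
Step ratio: r(k) = -\frac{4}{3} * (k-10) / [(k-\frac{5}{6}) (k+\frac{1}{4}) (k+1)] - rational in k, leading ratio -\frac{4}{3}; with t_0 = -6, classification follows.

The series (x = -\frac{4}{3}) is 1F2: upper {-10}, lower {-\frac{5}{6}, \frac{1}{4}}, prefactor -6. Verdict: terminating - the sum ends at index 10 because -10 is a negative integer; exact evaluation follows. Sum: \frac{114449776599842874012750302}{3576407099653560046875}.


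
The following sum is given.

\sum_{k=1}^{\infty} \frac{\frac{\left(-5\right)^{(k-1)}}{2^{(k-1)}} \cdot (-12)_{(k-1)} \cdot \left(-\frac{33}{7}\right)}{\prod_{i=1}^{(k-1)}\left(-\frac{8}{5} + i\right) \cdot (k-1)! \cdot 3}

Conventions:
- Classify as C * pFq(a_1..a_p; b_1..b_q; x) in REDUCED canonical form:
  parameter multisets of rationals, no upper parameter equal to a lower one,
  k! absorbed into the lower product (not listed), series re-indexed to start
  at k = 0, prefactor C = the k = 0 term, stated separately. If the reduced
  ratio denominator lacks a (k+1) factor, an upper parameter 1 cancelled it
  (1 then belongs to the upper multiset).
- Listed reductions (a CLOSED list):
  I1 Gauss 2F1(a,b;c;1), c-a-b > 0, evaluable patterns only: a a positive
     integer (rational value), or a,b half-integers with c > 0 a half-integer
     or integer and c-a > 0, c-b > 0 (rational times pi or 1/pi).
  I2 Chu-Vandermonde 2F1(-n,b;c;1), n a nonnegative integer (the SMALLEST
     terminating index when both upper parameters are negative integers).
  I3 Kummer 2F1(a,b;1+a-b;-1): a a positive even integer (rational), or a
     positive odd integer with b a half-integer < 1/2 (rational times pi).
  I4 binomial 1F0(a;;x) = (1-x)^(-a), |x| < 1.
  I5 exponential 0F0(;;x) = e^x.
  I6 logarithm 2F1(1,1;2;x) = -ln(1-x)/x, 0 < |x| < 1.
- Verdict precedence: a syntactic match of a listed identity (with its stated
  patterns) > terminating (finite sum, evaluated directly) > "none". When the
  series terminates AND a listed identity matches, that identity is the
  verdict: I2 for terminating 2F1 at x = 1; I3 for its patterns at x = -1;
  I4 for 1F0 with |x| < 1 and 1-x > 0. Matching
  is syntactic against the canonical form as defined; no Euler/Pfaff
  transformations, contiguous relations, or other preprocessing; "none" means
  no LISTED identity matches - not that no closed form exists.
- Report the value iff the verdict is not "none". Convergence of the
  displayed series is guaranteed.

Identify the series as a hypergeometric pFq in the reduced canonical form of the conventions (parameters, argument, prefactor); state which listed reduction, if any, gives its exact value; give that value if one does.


With C = -\frac{11}{7}: the canonical form is 1F1(-12; -\frac{3}{5}; -\frac{5}{2}). Verdict: terminating (-12 upstairs). 13 nonzero terms in all; added directly. Hence: \frac{234137479444711196047201}{1612253765711167488}.

Key step: from the first term -\frac{11}{7}: the constant factors (C = -11/7) combine into one prefactor.
Consecutive-term ratio: r(k) = -\frac{5}{2} * (k-12) / [(k-\frac{3}{5}) (k+1)] - rational in k, leading ratio -\frac{5}{2}; with t_0 = -\frac{11}{7}, classification follows.


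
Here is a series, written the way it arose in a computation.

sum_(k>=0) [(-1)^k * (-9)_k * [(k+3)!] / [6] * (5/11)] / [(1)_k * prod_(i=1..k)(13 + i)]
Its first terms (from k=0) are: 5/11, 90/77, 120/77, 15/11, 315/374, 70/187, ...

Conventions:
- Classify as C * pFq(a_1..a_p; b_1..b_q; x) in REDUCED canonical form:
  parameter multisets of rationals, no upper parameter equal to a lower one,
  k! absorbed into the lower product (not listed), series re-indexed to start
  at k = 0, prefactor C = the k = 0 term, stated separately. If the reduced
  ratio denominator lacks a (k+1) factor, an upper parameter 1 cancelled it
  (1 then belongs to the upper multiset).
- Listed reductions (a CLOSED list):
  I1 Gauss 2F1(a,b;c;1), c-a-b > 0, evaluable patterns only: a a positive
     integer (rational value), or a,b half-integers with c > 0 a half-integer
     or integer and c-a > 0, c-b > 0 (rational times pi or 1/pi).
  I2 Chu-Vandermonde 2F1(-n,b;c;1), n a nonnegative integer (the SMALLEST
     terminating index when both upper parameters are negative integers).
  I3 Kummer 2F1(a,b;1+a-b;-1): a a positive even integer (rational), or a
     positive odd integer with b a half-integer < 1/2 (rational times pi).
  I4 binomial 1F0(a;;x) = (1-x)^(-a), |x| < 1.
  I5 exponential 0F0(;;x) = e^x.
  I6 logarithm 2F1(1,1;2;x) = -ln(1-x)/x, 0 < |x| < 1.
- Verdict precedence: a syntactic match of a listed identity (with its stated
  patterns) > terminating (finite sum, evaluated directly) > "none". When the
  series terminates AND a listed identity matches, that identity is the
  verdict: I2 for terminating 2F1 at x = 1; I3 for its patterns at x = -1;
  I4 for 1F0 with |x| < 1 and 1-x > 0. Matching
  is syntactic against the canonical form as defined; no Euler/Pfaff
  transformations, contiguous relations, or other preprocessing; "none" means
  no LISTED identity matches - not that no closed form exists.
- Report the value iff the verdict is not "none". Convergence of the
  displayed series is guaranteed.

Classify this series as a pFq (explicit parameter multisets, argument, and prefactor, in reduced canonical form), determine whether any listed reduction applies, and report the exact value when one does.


This is 5/11 * 2F1(-9, 4; 14; -1) in reduced canonical form. Verdict at x = -1: the Kummer evaluation I3 matches (x = -1; c = 14 equals 1+a-b for upper {-9, 4}: listed pattern). Its exact value is 65/11.

The tell: x = (-1) and the lower running product (C = 5/11) is a rising factorial.
Term ratio: r(k) = (-1) * (k-9) (k+4) / [(k+14) (k+1)] - poly over poly, x = (-1) from leading terms; C = 5/11 at k = 0.


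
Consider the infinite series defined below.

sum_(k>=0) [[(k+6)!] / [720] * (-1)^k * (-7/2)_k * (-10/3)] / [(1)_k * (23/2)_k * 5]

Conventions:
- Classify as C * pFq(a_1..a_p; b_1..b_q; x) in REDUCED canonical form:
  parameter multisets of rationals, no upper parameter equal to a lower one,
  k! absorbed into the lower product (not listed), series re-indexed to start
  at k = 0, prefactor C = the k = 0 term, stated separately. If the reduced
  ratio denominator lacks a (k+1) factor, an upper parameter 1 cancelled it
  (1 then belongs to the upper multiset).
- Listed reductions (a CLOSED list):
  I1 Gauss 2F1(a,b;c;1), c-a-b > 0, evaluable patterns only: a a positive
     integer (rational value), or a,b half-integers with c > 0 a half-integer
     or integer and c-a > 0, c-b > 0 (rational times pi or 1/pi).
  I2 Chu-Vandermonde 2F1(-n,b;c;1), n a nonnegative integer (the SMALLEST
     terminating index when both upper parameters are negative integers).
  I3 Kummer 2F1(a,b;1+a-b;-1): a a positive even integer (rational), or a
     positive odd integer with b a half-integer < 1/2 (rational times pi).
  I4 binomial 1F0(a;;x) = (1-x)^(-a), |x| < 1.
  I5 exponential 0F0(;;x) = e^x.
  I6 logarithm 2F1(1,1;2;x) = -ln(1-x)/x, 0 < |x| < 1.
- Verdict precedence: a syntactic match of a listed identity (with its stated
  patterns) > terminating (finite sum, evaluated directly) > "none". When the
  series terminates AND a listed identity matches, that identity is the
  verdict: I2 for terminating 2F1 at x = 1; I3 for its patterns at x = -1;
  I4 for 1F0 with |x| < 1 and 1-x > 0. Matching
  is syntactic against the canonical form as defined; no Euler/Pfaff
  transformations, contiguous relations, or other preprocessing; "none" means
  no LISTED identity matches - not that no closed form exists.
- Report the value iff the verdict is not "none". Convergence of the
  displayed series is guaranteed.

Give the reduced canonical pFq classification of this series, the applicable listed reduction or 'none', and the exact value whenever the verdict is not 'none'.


Canonical form: C = -2/3 times 2F1 with upper {-7/2, 7}, lower {23/2}, x = -1. Verdict (x = -1): Kummer (I3) applies (x = -1; c = 23/2 equals 1+a-b for upper {-7/2, 7}: listed pattern). Value: (-4849845/4194304) * pi.

First insight: from the first term -2/3: (1)_k (C = -2/3, x = -1) is k! itself.
Consecutive-term ratio: r(k) = (-1) * (k-7/2) (k+7) / [(k+23/2) (k+1)] - rational in k, leading ratio (-1); with t_0 = -2/3, classification follows.


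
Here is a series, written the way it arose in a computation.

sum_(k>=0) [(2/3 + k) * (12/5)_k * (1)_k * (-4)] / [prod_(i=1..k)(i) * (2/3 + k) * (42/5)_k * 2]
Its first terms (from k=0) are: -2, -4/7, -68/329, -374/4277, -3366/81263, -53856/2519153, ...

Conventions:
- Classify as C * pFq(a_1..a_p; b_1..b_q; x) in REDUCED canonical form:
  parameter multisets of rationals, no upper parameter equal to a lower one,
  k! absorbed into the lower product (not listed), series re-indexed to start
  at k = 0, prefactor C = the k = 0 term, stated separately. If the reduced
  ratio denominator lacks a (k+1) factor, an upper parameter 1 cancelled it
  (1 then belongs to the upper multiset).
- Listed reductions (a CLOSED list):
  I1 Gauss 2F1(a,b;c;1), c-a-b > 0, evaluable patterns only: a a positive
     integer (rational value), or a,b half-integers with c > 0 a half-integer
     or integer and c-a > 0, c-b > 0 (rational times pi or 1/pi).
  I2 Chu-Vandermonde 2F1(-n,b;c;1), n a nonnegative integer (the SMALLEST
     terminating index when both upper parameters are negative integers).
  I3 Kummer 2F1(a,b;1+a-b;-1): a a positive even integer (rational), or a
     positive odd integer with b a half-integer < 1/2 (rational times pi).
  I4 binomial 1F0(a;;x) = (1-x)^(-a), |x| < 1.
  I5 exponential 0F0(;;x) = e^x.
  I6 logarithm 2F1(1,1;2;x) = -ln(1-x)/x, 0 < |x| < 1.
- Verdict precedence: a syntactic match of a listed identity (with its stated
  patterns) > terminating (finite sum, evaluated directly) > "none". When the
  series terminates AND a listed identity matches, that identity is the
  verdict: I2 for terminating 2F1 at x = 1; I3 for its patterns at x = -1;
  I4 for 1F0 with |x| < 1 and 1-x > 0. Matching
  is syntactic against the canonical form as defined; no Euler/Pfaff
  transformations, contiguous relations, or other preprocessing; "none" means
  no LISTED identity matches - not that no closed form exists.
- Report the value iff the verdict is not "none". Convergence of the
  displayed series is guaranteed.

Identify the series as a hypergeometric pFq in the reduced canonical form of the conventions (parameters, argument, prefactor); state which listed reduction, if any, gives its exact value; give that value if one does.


x = 1 here; the reduced form reads 2F1, upper {1, 12/5}, lower {42/5}, C = -2. Verdict at x = 1: the Gauss summation I1 matches (x = 1: the Gamma ratio telescopes since c-a-b = 5 > 0 and a = 1 in Z>0). Hence: -74/25.

Key step: from the first term -2: the product of the first k integers (C = -2, x = 1) is k!.
Consecutive-term ratio: r(k) = 1 * (k+1) (k+12/5) / [(k+42/5) (k+1)] - poly over poly, x = 1 from leading terms; C = -2 at k = 0.


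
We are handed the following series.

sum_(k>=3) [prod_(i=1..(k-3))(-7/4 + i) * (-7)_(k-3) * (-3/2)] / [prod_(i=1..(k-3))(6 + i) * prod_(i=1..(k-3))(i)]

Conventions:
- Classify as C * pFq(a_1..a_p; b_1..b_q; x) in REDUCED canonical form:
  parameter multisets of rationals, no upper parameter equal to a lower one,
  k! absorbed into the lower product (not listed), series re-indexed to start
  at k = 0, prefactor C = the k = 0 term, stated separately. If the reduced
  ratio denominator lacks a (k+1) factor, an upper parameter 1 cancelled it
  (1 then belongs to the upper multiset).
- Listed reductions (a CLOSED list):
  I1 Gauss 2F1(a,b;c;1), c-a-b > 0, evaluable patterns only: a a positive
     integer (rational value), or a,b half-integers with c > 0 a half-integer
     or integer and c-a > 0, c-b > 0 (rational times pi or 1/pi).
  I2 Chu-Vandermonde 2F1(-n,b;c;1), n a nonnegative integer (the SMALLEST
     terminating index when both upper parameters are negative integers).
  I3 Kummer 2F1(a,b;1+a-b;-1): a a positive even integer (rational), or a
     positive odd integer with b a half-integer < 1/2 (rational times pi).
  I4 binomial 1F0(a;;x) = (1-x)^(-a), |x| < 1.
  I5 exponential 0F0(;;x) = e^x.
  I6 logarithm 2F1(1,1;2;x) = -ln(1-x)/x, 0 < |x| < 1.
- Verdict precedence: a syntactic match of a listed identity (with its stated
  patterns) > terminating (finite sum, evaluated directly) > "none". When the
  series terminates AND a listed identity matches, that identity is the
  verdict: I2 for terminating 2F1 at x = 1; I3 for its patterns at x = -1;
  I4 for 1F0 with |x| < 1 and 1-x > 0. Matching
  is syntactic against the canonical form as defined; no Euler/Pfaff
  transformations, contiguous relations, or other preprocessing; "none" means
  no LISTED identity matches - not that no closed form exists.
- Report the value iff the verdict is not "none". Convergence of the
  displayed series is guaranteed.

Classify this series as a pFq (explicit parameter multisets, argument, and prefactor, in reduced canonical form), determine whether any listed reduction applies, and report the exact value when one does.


x = 1 here; the reduced form reads 2F1, upper {-7, -3/4}, lower {7}, C = -3/2. Verdict: Chu-Vandermonde (I2) applies (terminating 2F1 at x = 1 with n = 7, b = -3/4, c = 7). Exact value: -5325335/2097152.

Structural cue: t_0 being -3/2, the running product (prefactor -3/2) telescopes to a rising factorial.
Consecutive-term ratio: r(k) = 1 * (k-7) (k-3/4) / [(k+7) (k+1)] - poly over poly, x = 1 from leading terms; C = -3/2 at k = 0.


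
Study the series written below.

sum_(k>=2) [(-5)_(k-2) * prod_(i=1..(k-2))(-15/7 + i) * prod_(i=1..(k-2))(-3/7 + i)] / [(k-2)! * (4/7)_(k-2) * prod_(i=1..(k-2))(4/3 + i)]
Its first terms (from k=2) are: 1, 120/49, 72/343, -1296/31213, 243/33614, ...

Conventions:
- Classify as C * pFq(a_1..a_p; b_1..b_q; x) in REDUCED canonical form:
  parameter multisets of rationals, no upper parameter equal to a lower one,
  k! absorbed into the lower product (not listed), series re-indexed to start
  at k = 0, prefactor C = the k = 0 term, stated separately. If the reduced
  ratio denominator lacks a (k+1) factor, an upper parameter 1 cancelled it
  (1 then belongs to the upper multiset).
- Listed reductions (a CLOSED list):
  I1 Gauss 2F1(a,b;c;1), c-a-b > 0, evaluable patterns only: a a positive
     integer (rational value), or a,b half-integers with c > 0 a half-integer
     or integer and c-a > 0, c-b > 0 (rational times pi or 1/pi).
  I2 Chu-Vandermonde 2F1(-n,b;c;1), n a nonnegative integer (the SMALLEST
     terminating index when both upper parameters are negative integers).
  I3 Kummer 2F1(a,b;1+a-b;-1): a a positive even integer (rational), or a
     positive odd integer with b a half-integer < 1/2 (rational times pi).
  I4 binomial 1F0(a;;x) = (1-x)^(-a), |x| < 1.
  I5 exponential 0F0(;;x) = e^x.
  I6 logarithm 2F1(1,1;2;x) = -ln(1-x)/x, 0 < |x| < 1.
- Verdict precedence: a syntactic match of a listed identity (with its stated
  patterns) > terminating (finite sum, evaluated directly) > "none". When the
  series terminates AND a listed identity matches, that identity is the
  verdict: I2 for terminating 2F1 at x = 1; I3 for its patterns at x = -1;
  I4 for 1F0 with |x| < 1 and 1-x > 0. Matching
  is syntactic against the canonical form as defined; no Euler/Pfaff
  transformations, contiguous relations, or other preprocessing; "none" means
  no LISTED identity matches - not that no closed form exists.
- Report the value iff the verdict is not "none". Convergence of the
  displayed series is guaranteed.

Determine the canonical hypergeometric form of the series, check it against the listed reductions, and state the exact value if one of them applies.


Structural cue: from the first term 1: the parameter 4/7 appears in both the upper and lower lists and cancels.
Adjacent-term ratio: r(k) = 1 * (k-5) (k-8/7) / [(k+7/3) (k+1)] - rational; roots negated = parameters, x = 1, C = 1.

Prefactor 1, argument 1: 2F1 with upper {-5, -8/7} over lower {7/3}. Verdict: the Chu-Vandermonde identity I2 applies (terminating 2F1 at x = 1 with n = 5, b = -8/7, c = 7/3). Its exact value is 210618797/58118606.


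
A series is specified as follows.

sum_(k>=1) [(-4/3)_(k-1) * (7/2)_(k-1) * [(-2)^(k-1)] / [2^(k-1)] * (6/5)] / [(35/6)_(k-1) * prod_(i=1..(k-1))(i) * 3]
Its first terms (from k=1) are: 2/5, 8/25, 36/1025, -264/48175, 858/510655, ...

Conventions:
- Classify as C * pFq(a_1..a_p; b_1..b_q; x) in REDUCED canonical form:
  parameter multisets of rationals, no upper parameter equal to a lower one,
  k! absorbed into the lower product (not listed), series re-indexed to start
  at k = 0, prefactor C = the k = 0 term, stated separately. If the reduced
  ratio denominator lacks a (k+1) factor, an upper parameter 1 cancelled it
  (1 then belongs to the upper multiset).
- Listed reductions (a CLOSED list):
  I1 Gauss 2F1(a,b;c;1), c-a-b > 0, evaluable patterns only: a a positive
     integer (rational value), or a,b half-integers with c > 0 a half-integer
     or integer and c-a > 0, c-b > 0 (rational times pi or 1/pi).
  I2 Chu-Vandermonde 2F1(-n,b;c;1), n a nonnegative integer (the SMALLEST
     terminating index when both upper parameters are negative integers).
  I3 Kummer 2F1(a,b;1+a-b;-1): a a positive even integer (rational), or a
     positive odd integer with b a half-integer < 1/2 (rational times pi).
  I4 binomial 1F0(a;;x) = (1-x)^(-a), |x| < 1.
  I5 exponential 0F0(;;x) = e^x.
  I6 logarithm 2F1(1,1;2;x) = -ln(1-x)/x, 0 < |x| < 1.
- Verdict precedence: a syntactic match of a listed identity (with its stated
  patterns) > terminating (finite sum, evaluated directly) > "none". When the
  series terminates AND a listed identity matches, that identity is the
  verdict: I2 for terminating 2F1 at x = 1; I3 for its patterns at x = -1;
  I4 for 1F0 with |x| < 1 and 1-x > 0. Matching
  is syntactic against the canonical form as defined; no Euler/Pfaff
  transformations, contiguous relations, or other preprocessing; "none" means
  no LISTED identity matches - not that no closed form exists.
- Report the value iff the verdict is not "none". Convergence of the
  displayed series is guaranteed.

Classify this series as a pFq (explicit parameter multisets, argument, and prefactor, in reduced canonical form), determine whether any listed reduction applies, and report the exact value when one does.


This is 2/5 * 2F1(-4/3, 7/2; 35/6; -1) in reduced canonical form. Verdict: none. Every listed pattern misses the 2F1 form at -1, upper {-4/3, 7/2}.

Key observation: from the first term 2/5: the constant factors (C = 2/5) combine into one prefactor.
Adjacent-term ratio: r(k) = (-1) * (k-4/3) (k+7/2) / [(k+35/6) (k+1)] - rational; roots negated = parameters, x = (-1), C = 2/5.
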